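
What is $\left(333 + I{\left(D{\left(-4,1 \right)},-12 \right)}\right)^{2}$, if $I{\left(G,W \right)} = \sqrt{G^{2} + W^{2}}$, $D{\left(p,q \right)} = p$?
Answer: $111049 + 2664 \sqrt{10} \approx 1.1947 \cdot 10^{5}$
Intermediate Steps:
$\left(333 + I{\left(D{\left(-4,1 \right)},-12 \right)}\right)^{2} = \left(333 + \sqrt{\left(-4\right)^{2} + \left(-12\right)^{2}}\right)^{2} = \left(333 + \sqrt{16 + 144}\right)^{2} = \left(333 + \sqrt{160}\right)^{2} = \left(333 + 4 \sqrt{10}\right)^{2}$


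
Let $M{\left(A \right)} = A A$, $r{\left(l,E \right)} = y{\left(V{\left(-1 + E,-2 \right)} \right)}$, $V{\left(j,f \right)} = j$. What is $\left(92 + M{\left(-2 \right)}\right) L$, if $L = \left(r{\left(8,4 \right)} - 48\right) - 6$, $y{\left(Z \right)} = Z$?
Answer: $-4896$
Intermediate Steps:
$r{\left(l,E \right)} = -1 + E$
$L = -51$ ($L = \left(\left(-1 + 4\right) - 48\right) - 6 = \left(3 - 48\right) - 6 = -45 - 6 = -51$)
$M{\left(A \right)} = A^{2}$
$\left(92 + M{\left(-2 \right)}\right) L = \left(92 + \left(-2\right)^{2}\right) \left(-51\right) = \left(92 + 4\right) \left(-51\right) = 96 \left(-51\right) = -4896$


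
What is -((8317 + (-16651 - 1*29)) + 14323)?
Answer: -5960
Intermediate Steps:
-((8317 + (-16651 - 1*29)) + 14323) = -((8317 + (-16651 - 29)) + 14323) = -((8317 - 16680) + 14323) = -(-8363 + 14323) = -1*5960 = -5960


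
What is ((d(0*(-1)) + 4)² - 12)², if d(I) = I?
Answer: 16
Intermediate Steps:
((d(0*(-1)) + 4)² - 12)² = ((0*(-1) + 4)² - 12)² = ((0 + 4)² - 12)² = (4² - 12)² = (16 - 12)² = 4² = 16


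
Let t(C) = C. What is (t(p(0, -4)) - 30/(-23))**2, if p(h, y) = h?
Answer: 900/529 ≈ 1.7013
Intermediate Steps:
(t(p(0, -4)) - 30/(-23))**2 = (0 - 30/(-23))**2 = (0 - 30*(-1/23))**2 = (0 + 30/23)**2 = (30/23)**2 = 900/529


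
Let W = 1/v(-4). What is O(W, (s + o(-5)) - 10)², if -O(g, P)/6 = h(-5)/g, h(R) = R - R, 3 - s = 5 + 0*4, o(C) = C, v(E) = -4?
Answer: 0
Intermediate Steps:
s = -2 (s = 3 - (5 + 0*4) = 3 - (5 + 0) = 3 - 1*5 = 3 - 5 = -2)
h(R) = 0
W = -¼ (W = 1/(-4) = -¼ ≈ -0.25000)
O(g, P) = 0 (O(g, P) = -0/g = -6*0 = 0)
O(W, (s + o(-5)) - 10)² = 0² = 0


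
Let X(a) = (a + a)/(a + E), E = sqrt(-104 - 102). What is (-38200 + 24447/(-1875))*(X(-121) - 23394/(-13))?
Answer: -8304442793068216/120631875 - 5779722058*I*sqrt(206)/9279375 ≈ -6.8841e+7 - 8939.7*I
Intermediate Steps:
E = I*sqrt(206) (E = sqrt(-206) = I*sqrt(206) ≈ 14.353*I)
X(a) = 2*a/(a + I*sqrt(206)) (X(a) = (a + a)/(a + I*sqrt(206)) = (2*a)/(a + I*sqrt(206)) = 2*a/(a + I*sqrt(206)))
(-38200 + 24447/(-1875))*(X(-121) - 23394/(-13)) = (-38200 + 24447/(-1875))*(2*(-121)/(-121 + I*sqrt(206)) - 23394/(-13)) = (-38200 + 24447*(-1/1875))*(-242/(-121 + I*sqrt(206)) - 23394*(-1)/13) = (-38200 - 8149/625)*(-242/(-121 + I*sqrt(206)) - 557*(-42/13)) = -23883149*(-242/(-121 + I*sqrt(206)) + 23394/13)/625 = -23883149*(23394/13 - 242/(-121 + I*sqrt(206)))/625 = -558722387706/8125 + 5779722058/(625*(-121 + I*sqrt(206)))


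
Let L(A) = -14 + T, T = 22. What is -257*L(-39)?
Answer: -2056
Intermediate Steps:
L(A) = 8 (L(A) = -14 + 22 = 8)
-257*L(-39) = -257*8 = -2056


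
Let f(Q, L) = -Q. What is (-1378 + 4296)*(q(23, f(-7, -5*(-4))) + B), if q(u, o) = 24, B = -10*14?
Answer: -338488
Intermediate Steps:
B = -140
(-1378 + 4296)*(q(23, f(-7, -5*(-4))) + B) = (-1378 + 4296)*(24 - 140) = 2918*(-116) = -338488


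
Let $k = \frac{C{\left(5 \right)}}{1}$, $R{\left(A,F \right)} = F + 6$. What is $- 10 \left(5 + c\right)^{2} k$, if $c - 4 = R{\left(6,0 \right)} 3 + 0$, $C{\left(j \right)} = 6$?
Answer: $-43740$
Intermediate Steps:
$R{\left(A,F \right)} = 6 + F$
$c = 22$ ($c = 4 + \left(\left(6 + 0\right) 3 + 0\right) = 4 + \left(6 \cdot 3 + 0\right) = 4 + \left(18 + 0\right) = 4 + 18 = 22$)
$k = 6$ ($k = \frac{6}{1} = 6 \cdot 1 = 6$)
$- 10 \left(5 + c\right)^{2} k = - 10 \left(5 + 22\right)^{2} \cdot 6 = - 10 \cdot 27^{2} \cdot 6 = \left(-10\right) 729 \cdot 6 = \left(-7290\right) 6 = -43740$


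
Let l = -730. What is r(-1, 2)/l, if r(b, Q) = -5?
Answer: 1/146 ≈ 0.0068493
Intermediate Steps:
r(-1, 2)/l = -5/(-730) = -5*(-1/730) = 1/146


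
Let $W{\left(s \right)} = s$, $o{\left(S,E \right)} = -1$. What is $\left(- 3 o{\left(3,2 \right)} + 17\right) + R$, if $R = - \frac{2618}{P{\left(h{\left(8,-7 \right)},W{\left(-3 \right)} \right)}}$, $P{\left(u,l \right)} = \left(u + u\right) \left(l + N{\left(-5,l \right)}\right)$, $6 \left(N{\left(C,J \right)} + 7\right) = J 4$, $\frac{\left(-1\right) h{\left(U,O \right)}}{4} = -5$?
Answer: $\frac{6109}{240} \approx 25.454$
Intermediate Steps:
$h{\left(U,O \right)} = 20$ ($h{\left(U,O \right)} = \left(-4\right) \left(-5\right) = 20$)
$N{\left(C,J \right)} = -7 + \frac{2 J}{3}$ ($N{\left(C,J \right)} = -7 + \frac{J 4}{6} = -7 + \frac{4 J}{6} = -7 + \frac{2 J}{3}$)
$P{\left(u,l \right)} = 2 u \left(-7 + \frac{5 l}{3}\right)$ ($P{\left(u,l \right)} = \left(u + u\right) \left(l + \left(-7 + \frac{2 l}{3}\right)\right) = 2 u \left(-7 + \frac{5 l}{3}\right)$)
$R = \frac{1309}{240}$ ($R = - \frac{2618}{\frac{2}{3} \cdot 20 \left(-21 + 5 \left(-3\right)\right)} = - \frac{2618}{\frac{2}{3} \cdot 20 \left(-21 - 15\right)} = - \frac{2618}{\frac{2}{3} \cdot 20 \left(-36\right)} = - \frac{2618}{-480} = \left(-2618\right) \left(- \frac{1}{480}\right) = \frac{1309}{240} \approx 5.4542$)
$\left(- 3 o{\left(3,2 \right)} + 17\right) + R = \left(\left(-3\right) \left(-1\right) + 17\right) + \frac{1309}{240} = \left(3 + 17\right) + \frac{1309}{240} = 20 + \frac{1309}{240} = \frac{6109}{240}$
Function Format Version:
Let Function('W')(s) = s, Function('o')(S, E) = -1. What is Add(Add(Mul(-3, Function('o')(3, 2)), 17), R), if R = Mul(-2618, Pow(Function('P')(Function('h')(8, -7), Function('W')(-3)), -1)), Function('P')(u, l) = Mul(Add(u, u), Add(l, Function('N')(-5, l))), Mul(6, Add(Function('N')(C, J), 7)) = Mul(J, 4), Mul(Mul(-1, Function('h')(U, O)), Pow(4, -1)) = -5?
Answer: Rational(6109, 240) ≈ 25.454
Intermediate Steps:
Function('h')(U, O) = 20 (Function('h')(U, O) = Mul(-4, -5) = 20)
Function('N')(C, J) = Add(-7, Mul(Rational(2, 3), J)) (Function('N')(C, J) = Add(-7, Mul(Rational(1, 6), Mul(J, 4))) = Add(-7, Mul(Rational(1, 6), Mul(4, J))) = Add(-7, Mul(Rational(2, 3), J)))
Function('P')(u, l) = Mul(2, u, Add(-7, Mul(Rational(5, 3), l))) (Function('P')(u, l) = Mul(Add(u, u), Add(l, Add(-7, Mul(Rational(2, 3), l)))) = Mul(Mul(2, u), Add(-7, Mul(Rational(5, 3), l))) = Mul(2, u, Add(-7, Mul(Rational(5, 3), l))))
R = Rational(1309, 240) (R = Mul(-2618, Pow(Mul(Rational(2, 3), 20, Add(-21, Mul(5, -3))), -1)) = Mul(-2618, Pow(Mul(Rational(2, 3), 20, Add(-21, -15)), -1)) = Mul(-2618, Pow(Mul(Rational(2, 3), 20, -36), -1)) = Mul(-2618, Pow(-480, -1)) = Mul(-2618, Rational(-1, 480)) = Rational(1309, 240) ≈ 5.4542)
Add(Add(Mul(-3, Function('o')(3, 2)), 17), R) = Add(Add(Mul(-3, -1), 17), Rational(1309, 240)) = Add(Add(3, 17), Rational(1309, 240)) = Add(20, Rational(1309, 240)) = Rational(6109, 240)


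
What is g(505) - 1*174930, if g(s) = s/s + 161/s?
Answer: -88338984/505 ≈ -1.7493e+5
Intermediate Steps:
g(s) = 1 + 161/s
g(505) - 1*174930 = (161 + 505)/505 - 1*174930 = (1/505)*666 - 174930 = 666/505 - 174930 = -88338984/505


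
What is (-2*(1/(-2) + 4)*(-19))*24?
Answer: 3192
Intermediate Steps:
(-2*(1/(-2) + 4)*(-19))*24 = (-2*(-½ + 4)*(-19))*24 = (-2*7/2*(-19))*24 = -7*(-19)*24 = 133*24 = 3192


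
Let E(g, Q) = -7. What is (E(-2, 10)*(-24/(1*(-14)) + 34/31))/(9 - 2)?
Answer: -610/217 ≈ -2.8111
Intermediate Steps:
(E(-2, 10)*(-24/(1*(-14)) + 34/31))/(9 - 2) = (-7*(-24/(1*(-14)) + 34/31))/(9 - 2) = -7*(-24/(-14) + 34*(1/31))/7 = -7*(-24*(-1/14) + 34/31)*(⅐) = -7*(12/7 + 34/31)*(⅐) = -7*610/217*(⅐) = -610/31*⅐ = -610/217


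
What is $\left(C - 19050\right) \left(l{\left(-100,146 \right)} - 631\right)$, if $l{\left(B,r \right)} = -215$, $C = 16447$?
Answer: $2202138$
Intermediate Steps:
$\left(C - 19050\right) \left(l{\left(-100,146 \right)} - 631\right) = \left(16447 - 19050\right) \left(-215 - 631\right) = \left(-2603\right) \left(-846\right) = 2202138$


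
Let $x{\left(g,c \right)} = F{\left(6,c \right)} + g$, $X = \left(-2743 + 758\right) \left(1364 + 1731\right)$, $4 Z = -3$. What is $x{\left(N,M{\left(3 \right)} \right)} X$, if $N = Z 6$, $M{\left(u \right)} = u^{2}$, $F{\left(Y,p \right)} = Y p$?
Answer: $- \frac{608213925}{2} \approx -3.0411 \cdot 10^{8}$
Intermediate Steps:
$Z = - \frac{3}{4}$ ($Z = \frac{1}{4} \left(-3\right) = - \frac{3}{4} \approx -0.75$)
$N = - \frac{9}{2}$ ($N = \left(- \frac{3}{4}\right) 6 = - \frac{9}{2} \approx -4.5$)
$X = -6143575$ ($X = \left(-1985\right) 3095 = -6143575$)
$x{\left(g,c \right)} = g + 6 c$ ($x{\left(g,c \right)} = 6 c + g = g + 6 c$)
$x{\left(N,M{\left(3 \right)} \right)} X = \left(- \frac{9}{2} + 6 \cdot 3^{2}\right) \left(-6143575\right) = \left(- \frac{9}{2} + 6 \cdot 9\right) \left(-6143575\right) = \left(- \frac{9}{2} + 54\right) \left(-6143575\right) = \frac{99}{2} \left(-6143575\right) = - \frac{608213925}{2}$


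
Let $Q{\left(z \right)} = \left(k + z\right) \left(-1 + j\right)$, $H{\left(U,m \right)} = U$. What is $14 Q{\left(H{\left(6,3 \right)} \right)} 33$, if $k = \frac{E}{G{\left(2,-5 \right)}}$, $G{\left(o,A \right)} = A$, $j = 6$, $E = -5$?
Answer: $16170$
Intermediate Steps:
$k = 1$ ($k = - \frac{5}{-5} = \left(-5\right) \left(- \frac{1}{5}\right) = 1$)
$Q{\left(z \right)} = 5 + 5 z$ ($Q{\left(z \right)} = \left(1 + z\right) \left(-1 + 6\right) = \left(1 + z\right) 5 = 5 + 5 z$)
$14 Q{\left(H{\left(6,3 \right)} \right)} 33 = 14 \left(5 + 5 \cdot 6\right) 33 = 14 \left(5 + 30\right) 33 = 14 \cdot 35 \cdot 33 = 490 \cdot 33 = 16170$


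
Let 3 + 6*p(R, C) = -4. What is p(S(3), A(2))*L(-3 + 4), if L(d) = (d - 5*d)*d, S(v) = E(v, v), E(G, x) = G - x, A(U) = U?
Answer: 14/3 ≈ 4.6667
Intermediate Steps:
S(v) = 0 (S(v) = v - v = 0)
p(R, C) = -7/6 (p(R, C) = -½ + (⅙)*(-4) = -½ - ⅔ = -7/6)
L(d) = -4*d² (L(d) = (-4*d)*d = -4*d²)
p(S(3), A(2))*L(-3 + 4) = -(-14)*(-3 + 4)²/3 = -(-14)*1²/3 = -(-14)/3 = -7/6*(-4) = 14/3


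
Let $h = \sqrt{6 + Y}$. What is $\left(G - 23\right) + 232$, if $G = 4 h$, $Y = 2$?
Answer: $209 + 8 \sqrt{2} \approx 220.31$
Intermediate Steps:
$h = 2 \sqrt{2}$ ($h = \sqrt{6 + 2} = \sqrt{8} = 2 \sqrt{2} \approx 2.8284$)
$G = 8 \sqrt{2}$ ($G = 4 \cdot 2 \sqrt{2} = 8 \sqrt{2} \approx 11.314$)
$\left(G - 23\right) + 232 = \left(8 \sqrt{2} - 23\right) + 232 = \left(-23 + 8 \sqrt{2}\right) + 232 = 209 + 8 \sqrt{2}$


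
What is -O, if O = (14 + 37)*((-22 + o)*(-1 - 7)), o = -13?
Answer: -14280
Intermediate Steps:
O = 14280 (O = (14 + 37)*((-22 - 13)*(-1 - 7)) = 51*(-35*(-8)) = 51*280 = 14280)
-O = -1*14280 = -14280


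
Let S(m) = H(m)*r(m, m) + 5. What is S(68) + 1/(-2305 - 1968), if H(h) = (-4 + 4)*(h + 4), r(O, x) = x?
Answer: 21364/4273 ≈ 4.9998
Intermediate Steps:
H(h) = 0 (H(h) = 0*(4 + h) = 0)
S(m) = 5 (S(m) = 0*m + 5 = 0 + 5 = 5)
S(68) + 1/(-2305 - 1968) = 5 + 1/(-2305 - 1968) = 5 + 1/(-4273) = 5 - 1/4273 = 21364/4273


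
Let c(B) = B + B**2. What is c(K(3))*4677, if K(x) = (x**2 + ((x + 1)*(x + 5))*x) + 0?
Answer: 52055010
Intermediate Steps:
K(x) = x**2 + x*(1 + x)*(5 + x) (K(x) = (x**2 + ((1 + x)*(5 + x))*x) + 0 = (x**2 + x*(1 + x)*(5 + x)) + 0 = x**2 + x*(1 + x)*(5 + x))
c(K(3))*4677 = ((3*(5 + 3**2 + 7*3))*(1 + 3*(5 + 3**2 + 7*3)))*4677 = ((3*(5 + 9 + 21))*(1 + 3*(5 + 9 + 21)))*4677 = ((3*35)*(1 + 3*35))*4677 = (105*(1 + 105))*4677 = (105*106)*4677 = 11130*4677 = 52055010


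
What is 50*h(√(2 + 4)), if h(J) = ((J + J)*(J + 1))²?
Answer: 8400 + 2400*√6 ≈ 14279.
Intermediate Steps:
h(J) = 4*J²*(1 + J)² (h(J) = ((2*J)*(1 + J))² = (2*J*(1 + J))² = 4*J²*(1 + J)²)
50*h(√(2 + 4)) = 50*(4*(√(2 + 4))²*(1 + √(2 + 4))²) = 50*(4*(√6)²*(1 + √6)²) = 50*(4*6*(1 + √6)²) = 50*(24*(1 + √6)²) = 1200*(1 + √6)²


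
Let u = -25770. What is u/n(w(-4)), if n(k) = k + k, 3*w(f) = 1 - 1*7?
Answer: 12885/2 ≈ 6442.5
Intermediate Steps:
w(f) = -2 (w(f) = (1 - 1*7)/3 = (1 - 7)/3 = (1/3)*(-6) = -2)
n(k) = 2*k
u/n(w(-4)) = -25770/(2*(-2)) = -25770/(-4) = -25770*(-1/4) = 12885/2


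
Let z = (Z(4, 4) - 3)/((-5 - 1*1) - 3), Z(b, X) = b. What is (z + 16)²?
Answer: 20449/81 ≈ 252.46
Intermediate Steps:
z = -⅑ (z = (4 - 3)/((-5 - 1*1) - 3) = 1/((-5 - 1) - 3) = 1/(-6 - 3) = 1/(-9) = 1*(-⅑) = -⅑ ≈ -0.11111)
(z + 16)² = (-⅑ + 16)² = (143/9)² = 20449/81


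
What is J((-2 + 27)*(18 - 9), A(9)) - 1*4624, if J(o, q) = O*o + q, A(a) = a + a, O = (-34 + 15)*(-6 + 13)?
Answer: -34531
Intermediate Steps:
O = -133 (O = -19*7 = -133)
A(a) = 2*a
J(o, q) = q - 133*o (J(o, q) = -133*o + q = q - 133*o)
J((-2 + 27)*(18 - 9), A(9)) - 1*4624 = (2*9 - 133*(-2 + 27)*(18 - 9)) - 1*4624 = (18 - 3325*9) - 4624 = (18 - 133*225) - 4624 = (18 - 29925) - 4624 = -29907 - 4624 = -34531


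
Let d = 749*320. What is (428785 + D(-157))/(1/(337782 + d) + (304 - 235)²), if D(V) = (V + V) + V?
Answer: 247335059068/2749296583 ≈ 89.963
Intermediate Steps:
d = 239680
D(V) = 3*V (D(V) = 2*V + V = 3*V)
(428785 + D(-157))/(1/(337782 + d) + (304 - 235)²) = (428785 + 3*(-157))/(1/(337782 + 239680) + (304 - 235)²) = (428785 - 471)/(1/577462 + 69²) = 428314/(1/577462 + 4761) = 428314/(2749296583/577462) = 428314*(577462/2749296583) = 247335059068/2749296583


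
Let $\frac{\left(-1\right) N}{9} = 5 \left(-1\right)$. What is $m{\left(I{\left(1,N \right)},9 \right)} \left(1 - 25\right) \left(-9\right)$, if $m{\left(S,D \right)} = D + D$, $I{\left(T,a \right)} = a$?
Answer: $3888$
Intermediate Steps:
$N = 45$ ($N = - 9 \cdot 5 \left(-1\right) = \left(-9\right) \left(-5\right) = 45$)
$m{\left(S,D \right)} = 2 D$
$m{\left(I{\left(1,N \right)},9 \right)} \left(1 - 25\right) \left(-9\right) = 2 \cdot 9 \left(1 - 25\right) \left(-9\right) = 18 \left(-24\right) \left(-9\right) = \left(-432\right) \left(-9\right) = 3888$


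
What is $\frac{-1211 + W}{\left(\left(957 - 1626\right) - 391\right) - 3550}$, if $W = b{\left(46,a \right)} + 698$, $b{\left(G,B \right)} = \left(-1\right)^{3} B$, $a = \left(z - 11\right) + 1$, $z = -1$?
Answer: $\frac{251}{2305} \approx 0.10889$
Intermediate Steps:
$a = -11$ ($a = \left(-1 - 11\right) + 1 = -12 + 1 = -11$)
$b{\left(G,B \right)} = - B$
$W = 709$ ($W = \left(-1\right) \left(-11\right) + 698 = 11 + 698 = 709$)
$\frac{-1211 + W}{\left(\left(957 - 1626\right) - 391\right) - 3550} = \frac{-1211 + 709}{\left(\left(957 - 1626\right) - 391\right) - 3550} = - \frac{502}{\left(-669 - 391\right) - 3550} = - \frac{502}{-1060 - 3550} = - \frac{502}{-4610} = \left(-502\right) \left(- \frac{1}{4610}\right) = \frac{251}{2305}$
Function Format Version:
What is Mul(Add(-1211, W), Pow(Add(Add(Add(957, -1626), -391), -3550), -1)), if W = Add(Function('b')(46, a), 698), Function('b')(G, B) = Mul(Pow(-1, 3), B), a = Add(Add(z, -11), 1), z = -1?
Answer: Rational(251, 2305) ≈ 0.10889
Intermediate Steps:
a = -11 (a = Add(Add(-1, -11), 1) = Add(-12, 1) = -11)
Function('b')(G, B) = Mul(-1, B)
W = 709 (W = Add(Mul(-1, -11), 698) = Add(11, 698) = 709)
Mul(Add(-1211, W), Pow(Add(Add(Add(957, -1626), -391), -3550), -1)) = Mul(Add(-1211, 709), Pow(Add(Add(Add(957, -1626), -391), -3550), -1)) = Mul(-502, Pow(Add(Add(-669, -391), -3550), -1)) = Mul(-502, Pow(Add(-1060, -3550), -1)) = Mul(-502, Pow(-4610, -1)) = Mul(-502, Rational(-1, 4610)) = Rational(251, 2305)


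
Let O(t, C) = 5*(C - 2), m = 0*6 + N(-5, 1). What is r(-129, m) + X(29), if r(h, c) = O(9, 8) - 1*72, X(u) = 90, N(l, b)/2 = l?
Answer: 48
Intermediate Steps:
N(l, b) = 2*l
m = -10 (m = 0*6 + 2*(-5) = 0 - 10 = -10)
O(t, C) = -10 + 5*C (O(t, C) = 5*(-2 + C) = -10 + 5*C)
r(h, c) = -42 (r(h, c) = (-10 + 5*8) - 1*72 = (-10 + 40) - 72 = 30 - 72 = -42)
r(-129, m) + X(29) = -42 + 90 = 48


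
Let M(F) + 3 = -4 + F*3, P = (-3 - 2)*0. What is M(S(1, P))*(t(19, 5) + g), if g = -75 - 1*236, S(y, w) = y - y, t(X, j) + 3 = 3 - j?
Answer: 2212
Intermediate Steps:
t(X, j) = -j (t(X, j) = -3 + (3 - j) = -j)
P = 0 (P = -5*0 = 0)
S(y, w) = 0
g = -311 (g = -75 - 236 = -311)
M(F) = -7 + 3*F (M(F) = -3 + (-4 + F*3) = -3 + (-4 + 3*F) = -7 + 3*F)
M(S(1, P))*(t(19, 5) + g) = (-7 + 3*0)*(-1*5 - 311) = (-7 + 0)*(-5 - 311) = -7*(-316) = 2212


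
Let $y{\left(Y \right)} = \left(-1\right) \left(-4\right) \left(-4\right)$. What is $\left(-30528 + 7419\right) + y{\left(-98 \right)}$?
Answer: $-23125$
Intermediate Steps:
$y{\left(Y \right)} = -16$ ($y{\left(Y \right)} = 4 \left(-4\right) = -16$)
$\left(-30528 + 7419\right) + y{\left(-98 \right)} = \left(-30528 + 7419\right) - 16 = -23109 - 16 = -23125$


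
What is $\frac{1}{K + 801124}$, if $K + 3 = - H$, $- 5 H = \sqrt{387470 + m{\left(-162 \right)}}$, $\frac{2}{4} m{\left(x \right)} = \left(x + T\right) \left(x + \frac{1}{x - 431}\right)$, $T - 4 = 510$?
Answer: $\frac{11876618825}{9514608587564283} - \frac{5 \sqrt{96148155406}}{9514608587564283} \approx 1.2481 \cdot 10^{-6}$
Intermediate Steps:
$T = 514$ ($T = 4 + 510 = 514$)
$m{\left(x \right)} = 2 \left(514 + x\right) \left(x + \frac{1}{-431 + x}\right)$ ($m{\left(x \right)} = 2 \left(x + 514\right) \left(x + \frac{1}{x - 431}\right) = 2 \left(514 + x\right) \left(x + \frac{1}{-431 + x}\right)$)
$H = - \frac{\sqrt{96148155406}}{2965}$ ($H = - \frac{\sqrt{387470 + \frac{2 \left(514 + \left(-162\right)^{3} - -35888346 + 83 \left(-162\right)^{2}\right)}{-431 - 162}}}{5} = - \frac{\sqrt{387470 + \frac{2 \left(514 - 4251528 + 35888346 + 83 \cdot 26244\right)}{-593}}}{5} = - \frac{\sqrt{387470 + 2 \left(- \frac{1}{593}\right) \left(514 - 4251528 + 35888346 + 2178252\right)}}{5} = - \frac{\sqrt{387470 + 2 \left(- \frac{1}{593}\right) 33815584}}{5} = - \frac{\sqrt{387470 - \frac{67631168}{593}}}{5} = - \frac{\sqrt{\frac{162138542}{593}}}{5} = - \frac{\frac{1}{593} \sqrt{96148155406}}{5} = - \frac{\sqrt{96148155406}}{2965} \approx -104.58$)
$K = -3 + \frac{\sqrt{96148155406}}{2965}$ ($K = -3 - - \frac{\sqrt{96148155406}}{2965} = -3 + \frac{\sqrt{96148155406}}{2965} \approx 101.58$)
$\frac{1}{K + 801124} = \frac{1}{\left(-3 + \frac{\sqrt{96148155406}}{2965}\right) + 801124} = \frac{1}{801121 + \frac{\sqrt{96148155406}}{2965}}$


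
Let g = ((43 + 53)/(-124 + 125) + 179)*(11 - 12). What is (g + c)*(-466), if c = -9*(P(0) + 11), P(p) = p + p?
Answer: 174284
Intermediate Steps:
P(p) = 2*p
c = -99 (c = -9*(2*0 + 11) = -9*(0 + 11) = -9*11 = -99)
g = -275 (g = (96/1 + 179)*(-1) = (96*1 + 179)*(-1) = (96 + 179)*(-1) = 275*(-1) = -275)
(g + c)*(-466) = (-275 - 99)*(-466) = -374*(-466) = 174284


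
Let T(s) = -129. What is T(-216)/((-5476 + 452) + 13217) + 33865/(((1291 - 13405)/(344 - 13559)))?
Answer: 407397638941/11027778 ≈ 36943.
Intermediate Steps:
T(-216)/((-5476 + 452) + 13217) + 33865/(((1291 - 13405)/(344 - 13559))) = -129/((-5476 + 452) + 13217) + 33865/(((1291 - 13405)/(344 - 13559))) = -129/(-5024 + 13217) + 33865/((-12114/(-13215))) = -129/8193 + 33865/((-12114*(-1/13215))) = -129*1/8193 + 33865/(4038/4405) = -43/2731 + 33865*(4405/4038) = -43/2731 + 149175325/4038 = 407397638941/11027778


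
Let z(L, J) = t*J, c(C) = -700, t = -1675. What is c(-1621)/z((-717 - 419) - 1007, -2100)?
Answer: -1/5025 ≈ -0.00019901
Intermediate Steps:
z(L, J) = -1675*J
c(-1621)/z((-717 - 419) - 1007, -2100) = -700/((-1675*(-2100))) = -700/3517500 = -700*1/3517500 = -1/5025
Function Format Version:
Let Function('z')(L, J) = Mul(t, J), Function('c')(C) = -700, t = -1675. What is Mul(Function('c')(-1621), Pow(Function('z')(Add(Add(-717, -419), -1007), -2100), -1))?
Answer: Rational(-1, 5025) ≈ -0.00019901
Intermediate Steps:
Function('z')(L, J) = Mul(-1675, J)
Mul(Function('c')(-1621), Pow(Function('z')(Add(Add(-717, -419), -1007), -2100), -1)) = Mul(-700, Pow(Mul(-1675, -2100), -1)) = Mul(-700, Pow(3517500, -1)) = Mul(-700, Rational(1, 3517500)) = Rational(-1, 5025)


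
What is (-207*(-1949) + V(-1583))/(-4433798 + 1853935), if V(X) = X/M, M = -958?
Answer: -386499977/2471508754 ≈ -0.15638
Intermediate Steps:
V(X) = -X/958 (V(X) = X/(-958) = X*(-1/958) = -X/958)
(-207*(-1949) + V(-1583))/(-4433798 + 1853935) = (-207*(-1949) - 1/958*(-1583))/(-4433798 + 1853935) = (403443 + 1583/958)/(-2579863) = (386499977/958)*(-1/2579863) = -386499977/2471508754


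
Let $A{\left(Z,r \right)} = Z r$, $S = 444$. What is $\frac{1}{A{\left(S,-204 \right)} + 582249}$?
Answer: $\frac{1}{491673} \approx 2.0339 \cdot 10^{-6}$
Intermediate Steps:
$\frac{1}{A{\left(S,-204 \right)} + 582249} = \frac{1}{444 \left(-204\right) + 582249} = \frac{1}{-90576 + 582249} = \frac{1}{491673}$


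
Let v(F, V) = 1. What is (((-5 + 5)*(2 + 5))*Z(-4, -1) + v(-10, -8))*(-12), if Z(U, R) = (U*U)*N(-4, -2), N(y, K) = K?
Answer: -12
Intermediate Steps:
Z(U, R) = -2*U² (Z(U, R) = (U*U)*(-2) = U²*(-2) = -2*U²)
(((-5 + 5)*(2 + 5))*Z(-4, -1) + v(-10, -8))*(-12) = (((-5 + 5)*(2 + 5))*(-2*(-4)²) + 1)*(-12) = ((0*7)*(-2*16) + 1)*(-12) = (0*(-32) + 1)*(-12) = (0 + 1)*(-12) = 1*(-12) = -12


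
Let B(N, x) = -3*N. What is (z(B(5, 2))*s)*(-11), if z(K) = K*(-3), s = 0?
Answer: 0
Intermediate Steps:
z(K) = -3*K
(z(B(5, 2))*s)*(-11) = (-(-9)*5*0)*(-11) = (-3*(-15)*0)*(-11) = (45*0)*(-11) = 0*(-11) = 0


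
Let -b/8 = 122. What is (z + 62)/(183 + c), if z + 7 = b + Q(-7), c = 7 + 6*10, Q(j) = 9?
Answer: -456/125 ≈ -3.6480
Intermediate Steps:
b = -976 (b = -8*122 = -976)
c = 67 (c = 7 + 60 = 67)
z = -974 (z = -7 + (-976 + 9) = -7 - 967 = -974)
(z + 62)/(183 + c) = (-974 + 62)/(183 + 67) = -912/250 = -912*1/250 = -456/125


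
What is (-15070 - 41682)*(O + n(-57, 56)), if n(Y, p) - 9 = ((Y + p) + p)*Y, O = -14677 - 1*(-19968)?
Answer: -122868080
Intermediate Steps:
O = 5291 (O = -14677 + 19968 = 5291)
n(Y, p) = 9 + Y*(Y + 2*p) (n(Y, p) = 9 + ((Y + p) + p)*Y = 9 + (Y + 2*p)*Y = 9 + Y*(Y + 2*p))
(-15070 - 41682)*(O + n(-57, 56)) = (-15070 - 41682)*(5291 + (9 + (-57)² + 2*(-57)*56)) = -56752*(5291 + (9 + 3249 - 6384)) = -56752*(5291 - 3126) = -56752*2165 = -122868080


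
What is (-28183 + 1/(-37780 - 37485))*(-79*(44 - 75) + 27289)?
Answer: -63080052184048/75265 ≈ -8.3811e+8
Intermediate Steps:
(-28183 + 1/(-37780 - 37485))*(-79*(44 - 75) + 27289) = (-28183 + 1/(-75265))*(-79*(-31) + 27289) = (-28183 - 1/75265)*(2449 + 27289) = -2121193496/75265*29738 = -63080052184048/75265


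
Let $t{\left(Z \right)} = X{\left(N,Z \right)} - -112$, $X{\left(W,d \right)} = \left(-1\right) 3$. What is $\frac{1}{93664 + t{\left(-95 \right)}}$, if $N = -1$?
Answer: $\frac{1}{93773} \approx 1.0664 \cdot 10^{-5}$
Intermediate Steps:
$X{\left(W,d \right)} = -3$
$t{\left(Z \right)} = 109$ ($t{\left(Z \right)} = -3 - -112 = -3 + 112 = 109$)
$\frac{1}{93664 + t{\left(-95 \right)}} = \frac{1}{93664 + 109} = \frac{1}{93773}$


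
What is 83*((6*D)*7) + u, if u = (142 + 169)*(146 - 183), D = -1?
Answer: -14993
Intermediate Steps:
u = -11507 (u = 311*(-37) = -11507)
83*((6*D)*7) + u = 83*((6*(-1))*7) - 11507 = 83*(-6*7) - 11507 = 83*(-42) - 11507 = -3486 - 11507 = -14993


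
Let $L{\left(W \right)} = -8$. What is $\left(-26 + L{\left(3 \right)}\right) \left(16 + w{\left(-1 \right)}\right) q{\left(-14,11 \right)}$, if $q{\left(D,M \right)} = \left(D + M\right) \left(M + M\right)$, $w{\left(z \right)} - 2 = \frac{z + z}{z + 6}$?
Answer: $\frac{197472}{5} \approx 39494.0$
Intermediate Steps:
$w{\left(z \right)} = 2 + \frac{2 z}{6 + z}$ ($w{\left(z \right)} = 2 + \frac{z + z}{z + 6} = 2 + \frac{2 z}{6 + z}$)
$q{\left(D,M \right)} = 2 M \left(D + M\right)$ ($q{\left(D,M \right)} = \left(D + M\right) 2 M = 2 M \left(D + M\right)$)
$\left(-26 + L{\left(3 \right)}\right) \left(16 + w{\left(-1 \right)}\right) q{\left(-14,11 \right)} = \left(-26 - 8\right) \left(16 + \frac{4 \left(3 - 1\right)}{6 - 1}\right) 2 \cdot 11 \left(-14 + 11\right) = - 34 \left(16 + 4 \cdot \frac{1}{5} \cdot 2\right) 2 \cdot 11 \left(-3\right) = - 34 \left(16 + 4 \cdot \frac{1}{5} \cdot 2\right) \left(-66\right) = - 34 \left(16 + \frac{8}{5}\right) \left(-66\right) = \left(-34\right) \frac{88}{5} \left(-66\right) = \left(- \frac{2992}{5}\right) \left(-66\right) = \frac{197472}{5}$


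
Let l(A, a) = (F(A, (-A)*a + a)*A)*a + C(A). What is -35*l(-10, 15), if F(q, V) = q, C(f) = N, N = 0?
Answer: -52500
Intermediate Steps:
C(f) = 0
l(A, a) = a*A**2 (l(A, a) = (A*A)*a + 0 = A**2*a + 0 = a*A**2 + 0 = a*A**2)
-35*l(-10, 15) = -525*(-10)**2 = -525*100 = -35*1500 = -52500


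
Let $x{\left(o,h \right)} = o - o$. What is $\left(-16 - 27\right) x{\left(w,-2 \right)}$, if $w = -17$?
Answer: $0$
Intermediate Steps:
$x{\left(o,h \right)} = 0$
$\left(-16 - 27\right) x{\left(w,-2 \right)} = \left(-16 - 27\right) 0 = \left(-43\right) 0 = 0$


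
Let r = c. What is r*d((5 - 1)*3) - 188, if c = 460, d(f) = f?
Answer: 5332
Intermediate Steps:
r = 460
r*d((5 - 1)*3) - 188 = 460*((5 - 1)*3) - 188 = 460*(4*3) - 188 = 460*12 - 188 = 5520 - 188 = 5332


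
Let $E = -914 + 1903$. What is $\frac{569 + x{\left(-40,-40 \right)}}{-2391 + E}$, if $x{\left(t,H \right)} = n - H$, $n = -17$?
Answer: $- \frac{296}{701} \approx -0.42225$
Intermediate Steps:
$E = 989$
$x{\left(t,H \right)} = -17 - H$
$\frac{569 + x{\left(-40,-40 \right)}}{-2391 + E} = \frac{569 - -23}{-2391 + 989} = \frac{569 + \left(-17 + 40\right)}{-1402} = \left(569 + 23\right) \left(- \frac{1}{1402}\right) = 592 \left(- \frac{1}{1402}\right) = - \frac{296}{701}$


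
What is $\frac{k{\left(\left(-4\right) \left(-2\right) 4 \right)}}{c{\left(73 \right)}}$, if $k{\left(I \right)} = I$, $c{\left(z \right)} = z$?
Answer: $\frac{32}{73} \approx 0.43836$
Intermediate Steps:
$\frac{k{\left(\left(-4\right) \left(-2\right) 4 \right)}}{c{\left(73 \right)}} = \frac{\left(-4\right) \left(-2\right) 4}{73} = 8 \cdot 4 \cdot \frac{1}{73} = 32 \cdot \frac{1}{73} = \frac{32}{73}$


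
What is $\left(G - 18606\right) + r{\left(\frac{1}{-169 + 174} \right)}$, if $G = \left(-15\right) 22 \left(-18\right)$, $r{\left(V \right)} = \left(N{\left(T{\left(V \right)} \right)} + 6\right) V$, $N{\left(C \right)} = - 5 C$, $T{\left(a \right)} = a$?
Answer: $-12665$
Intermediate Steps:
$r{\left(V \right)} = V \left(6 - 5 V\right)$ ($r{\left(V \right)} = \left(- 5 V + 6\right) V = \left(6 - 5 V\right) V = V \left(6 - 5 V\right)$)
$G = 5940$ ($G = \left(-330\right) \left(-18\right) = 5940$)
$\left(G - 18606\right) + r{\left(\frac{1}{-169 + 174} \right)} = \left(5940 - 18606\right) + \frac{6 - \frac{5}{-169 + 174}}{-169 + 174} = -12666 + \frac{6 - \frac{5}{5}}{5} = -12666 + \frac{6 - 1}{5} = -12666 + \frac{1}{5} \cdot 5 = -12666 + 1 = -12665$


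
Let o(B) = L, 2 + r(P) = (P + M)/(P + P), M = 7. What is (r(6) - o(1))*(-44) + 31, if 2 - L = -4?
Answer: 1006/3 ≈ 335.33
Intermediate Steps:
L = 6 (L = 2 - 1*(-4) = 2 + 4 = 6)
r(P) = -2 + (7 + P)/(2*P) (r(P) = -2 + (P + 7)/(P + P) = -2 + (7 + P)/((2*P)) = -2 + (7 + P)*(1/(2*P)) = -2 + (7 + P)/(2*P))
o(B) = 6
(r(6) - o(1))*(-44) + 31 = ((1/2)*(7 - 3*6)/6 - 1*6)*(-44) + 31 = ((1/2)*(1/6)*(7 - 18) - 6)*(-44) + 31 = ((1/2)*(1/6)*(-11) - 6)*(-44) + 31 = (-11/12 - 6)*(-44) + 31 = -83/12*(-44) + 31 = 913/3 + 31 = 1006/3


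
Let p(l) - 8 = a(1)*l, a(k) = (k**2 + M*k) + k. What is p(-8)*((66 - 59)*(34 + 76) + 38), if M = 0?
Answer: -6464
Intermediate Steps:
a(k) = k + k**2 (a(k) = (k**2 + 0*k) + k = (k**2 + 0) + k = k**2 + k = k + k**2)
p(l) = 8 + 2*l (p(l) = 8 + (1*(1 + 1))*l = 8 + (1*2)*l = 8 + 2*l)
p(-8)*((66 - 59)*(34 + 76) + 38) = (8 + 2*(-8))*((66 - 59)*(34 + 76) + 38) = (8 - 16)*(7*110 + 38) = -8*(770 + 38) = -8*808 = -6464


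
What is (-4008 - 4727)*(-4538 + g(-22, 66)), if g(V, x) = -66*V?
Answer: 26956210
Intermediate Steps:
(-4008 - 4727)*(-4538 + g(-22, 66)) = (-4008 - 4727)*(-4538 - 66*(-22)) = -8735*(-4538 + 1452) = -8735*(-3086) = 26956210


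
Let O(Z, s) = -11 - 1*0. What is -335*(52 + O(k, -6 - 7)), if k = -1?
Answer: -13735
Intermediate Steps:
O(Z, s) = -11 (O(Z, s) = -11 + 0 = -11)
-335*(52 + O(k, -6 - 7)) = -335*(52 - 11) = -335*41 = -13735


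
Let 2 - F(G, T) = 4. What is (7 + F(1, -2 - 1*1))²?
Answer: 25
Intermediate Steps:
F(G, T) = -2 (F(G, T) = 2 - 1*4 = 2 - 4 = -2)
(7 + F(1, -2 - 1*1))² = (7 - 2)² = 5² = 25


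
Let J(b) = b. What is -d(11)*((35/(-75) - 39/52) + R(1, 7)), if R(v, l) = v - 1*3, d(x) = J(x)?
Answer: 2123/60 ≈ 35.383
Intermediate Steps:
d(x) = x
R(v, l) = -3 + v (R(v, l) = v - 3 = -3 + v)
-d(11)*((35/(-75) - 39/52) + R(1, 7)) = -11*((35/(-75) - 39/52) + (-3 + 1)) = -11*((35*(-1/75) - 39*1/52) - 2) = -11*((-7/15 - ¾) - 2) = -11*(-73/60 - 2) = -11*(-193)/60 = -1*(-2123/60) = 2123/60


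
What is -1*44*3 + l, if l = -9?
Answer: -141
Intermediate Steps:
-1*44*3 + l = -1*44*3 - 9 = -44*3 - 9 = -132 - 9 = -141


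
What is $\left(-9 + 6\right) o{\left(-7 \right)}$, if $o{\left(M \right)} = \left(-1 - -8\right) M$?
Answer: $147$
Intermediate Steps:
$o{\left(M \right)} = 7 M$ ($o{\left(M \right)} = \left(-1 + 8\right) M = 7 M$)
$\left(-9 + 6\right) o{\left(-7 \right)} = \left(-9 + 6\right) 7 \left(-7\right) = \left(-3\right) \left(-49\right) = 147$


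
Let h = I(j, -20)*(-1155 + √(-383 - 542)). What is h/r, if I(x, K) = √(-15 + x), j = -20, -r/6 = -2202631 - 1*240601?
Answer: 5*I*√35*(-231 + I*√37)/14659392 ≈ -1.2274e-5 - 0.00046612*I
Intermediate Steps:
r = 14659392 (r = -6*(-2202631 - 1*240601) = -6*(-2202631 - 240601) = -6*(-2443232) = 14659392)
h = I*√35*(-1155 + 5*I*√37) (h = √(-15 - 20)*(-1155 + √(-383 - 542)) = √(-35)*(-1155 + √(-925)) = (I*√35)*(-1155 + 5*I*√37) = I*√35*(-1155 + 5*I*√37) ≈ -179.93 - 6833.1*I)
h/r = (5*I*√35*(-231 + I*√37))/14659392 = (5*I*√35*(-231 + I*√37))*(1/14659392) = 5*I*√35*(-231 + I*√37)/14659392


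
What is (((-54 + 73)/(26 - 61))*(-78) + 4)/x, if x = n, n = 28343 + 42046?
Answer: 1622/2463615 ≈ 0.00065838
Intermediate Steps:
n = 70389
x = 70389
(((-54 + 73)/(26 - 61))*(-78) + 4)/x = (((-54 + 73)/(26 - 61))*(-78) + 4)/70389 = ((19/(-35))*(-78) + 4)*(1/70389) = ((19*(-1/35))*(-78) + 4)*(1/70389) = (-19/35*(-78) + 4)*(1/70389) = (1482/35 + 4)*(1/70389) = (1622/35)*(1/70389) = 1622/2463615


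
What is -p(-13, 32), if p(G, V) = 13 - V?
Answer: 19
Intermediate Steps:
-p(-13, 32) = -(13 - 1*32) = -(13 - 32) = -1*(-19) = 19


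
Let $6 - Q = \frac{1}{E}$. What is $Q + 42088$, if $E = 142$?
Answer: $\frac{5977347}{142} \approx 42094.0$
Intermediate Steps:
$Q = \frac{851}{142}$ ($Q = 6 - \frac{1}{142} = \frac{851}{142} \approx 5.993$)
$Q + 42088 = \frac{851}{142} + 42088 = \frac{5977347}{142}$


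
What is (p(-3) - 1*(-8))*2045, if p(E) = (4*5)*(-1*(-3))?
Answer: 139060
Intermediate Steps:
p(E) = 60 (p(E) = 20*3 = 60)
(p(-3) - 1*(-8))*2045 = (60 - 1*(-8))*2045 = (60 + 8)*2045 = 68*2045 = 139060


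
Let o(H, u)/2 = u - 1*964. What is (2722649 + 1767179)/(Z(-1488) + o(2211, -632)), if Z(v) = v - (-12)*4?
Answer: -1122457/1158 ≈ -969.31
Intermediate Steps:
o(H, u) = -1928 + 2*u (o(H, u) = 2*(u - 1*964) = 2*(u - 964) = 2*(-964 + u) = -1928 + 2*u)
Z(v) = 48 + v (Z(v) = v - 1*(-48) = v + 48 = 48 + v)
(2722649 + 1767179)/(Z(-1488) + o(2211, -632)) = (2722649 + 1767179)/((48 - 1488) + (-1928 + 2*(-632))) = 4489828/(-1440 + (-1928 - 1264)) = 4489828/(-1440 - 3192) = 4489828/(-4632) = 4489828*(-1/4632) = -1122457/1158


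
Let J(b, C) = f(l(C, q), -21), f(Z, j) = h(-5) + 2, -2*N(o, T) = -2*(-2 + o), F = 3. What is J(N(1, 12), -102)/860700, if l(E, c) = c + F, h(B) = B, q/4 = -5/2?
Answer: -1/286900 ≈ -3.4855e-6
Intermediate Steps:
q = -10 (q = 4*(-5/2) = -10)
N(o, T) = -2 + o (N(o, T) = -(-1)*(-2 + o) = -(4 - 2*o)/2 = -2 + o)
l(E, c) = 3 + c (l(E, c) = c + 3 = 3 + c)
f(Z, j) = -3 (f(Z, j) = -5 + 2 = -3)
J(b, C) = -3
J(N(1, 12), -102)/860700 = -3/860700 = -3*1/860700 = -1/286900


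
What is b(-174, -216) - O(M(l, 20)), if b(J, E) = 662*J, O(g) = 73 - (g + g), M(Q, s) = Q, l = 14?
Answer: -115233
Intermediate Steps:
O(g) = 73 - 2*g
b(-174, -216) - O(M(l, 20)) = 662*(-174) - (73 - 2*14) = -115188 - (73 - 28) = -115188 - 1*45 = -115188 - 45 = -115233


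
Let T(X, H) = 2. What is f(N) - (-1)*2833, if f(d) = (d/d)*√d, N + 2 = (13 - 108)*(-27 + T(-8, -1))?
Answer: 2833 + √2373 ≈ 2881.7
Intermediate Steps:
N = 2373 (N = -2 + (13 - 108)*(-27 + 2) = -2 - 95*(-25) = -2 + 2375 = 2373)
f(d) = √d (f(d) = 1*√d = √d)
f(N) - (-1)*2833 = √2373 - (-1)*2833 = √2373 - 1*(-2833) = √2373 + 2833 = 2833 + √2373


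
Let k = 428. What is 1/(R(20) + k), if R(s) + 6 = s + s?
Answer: 1/462 ≈ 0.0021645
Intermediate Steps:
R(s) = -6 + 2*s (R(s) = -6 + (s + s) = -6 + 2*s)
1/(R(20) + k) = 1/((-6 + 2*20) + 428) = 1/((-6 + 40) + 428) = 1/(34 + 428) = 1/462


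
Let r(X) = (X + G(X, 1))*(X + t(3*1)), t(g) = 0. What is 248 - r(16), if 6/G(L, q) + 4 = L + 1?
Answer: -200/13 ≈ -15.385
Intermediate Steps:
G(L, q) = 6/(-3 + L) (G(L, q) = 6/(-4 + (L + 1)) = 6/(-4 + (1 + L)) = 6/(-3 + L))
r(X) = X*(X + 6/(-3 + X)) (r(X) = (X + 6/(-3 + X))*(X + 0) = (X + 6/(-3 + X))*X = X*(X + 6/(-3 + X)))
248 - r(16) = 248 - 16*(6 + 16*(-3 + 16))/(-3 + 16) = 248 - 16*(6 + 16*13)/13 = 248 - 16*(6 + 208)/13 = 248 - 16*214/13 = 248 - 1*3424/13 = 248 - 3424/13 = -200/13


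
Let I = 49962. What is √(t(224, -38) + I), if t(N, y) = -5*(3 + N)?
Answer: √48827 ≈ 220.97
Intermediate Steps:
t(N, y) = -15 - 5*N
√(t(224, -38) + I) = √((-15 - 5*224) + 49962) = √((-15 - 1120) + 49962) = √(-1135 + 49962) = √48827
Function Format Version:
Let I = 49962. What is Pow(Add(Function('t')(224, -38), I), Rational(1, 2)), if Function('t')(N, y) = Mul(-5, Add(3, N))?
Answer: Pow(48827, Rational(1, 2)) ≈ 220.97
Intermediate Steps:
Function('t')(N, y) = Add(-15, Mul(-5, N))
Pow(Add(Function('t')(224, -38), I), Rational(1, 2)) = Pow(Add(Add(-15, Mul(-5, 224)), 49962), Rational(1, 2)) = Pow(Add(Add(-15, -1120), 49962), Rational(1, 2)) = Pow(Add(-1135, 49962), Rational(1, 2)) = Pow(48827, Rational(1, 2))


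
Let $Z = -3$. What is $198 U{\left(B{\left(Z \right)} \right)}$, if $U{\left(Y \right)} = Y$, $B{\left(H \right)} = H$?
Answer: $-594$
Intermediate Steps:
$198 U{\left(B{\left(Z \right)} \right)} = 198 \left(-3\right) = -594$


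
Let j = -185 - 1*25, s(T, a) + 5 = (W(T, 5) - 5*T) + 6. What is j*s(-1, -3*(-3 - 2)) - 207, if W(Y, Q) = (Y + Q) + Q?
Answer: -3357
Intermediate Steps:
W(Y, Q) = Y + 2*Q (W(Y, Q) = (Q + Y) + Q = Y + 2*Q)
s(T, a) = 11 - 4*T (s(T, a) = -5 + (((T + 2*5) - 5*T) + 6) = -5 + (((T + 10) - 5*T) + 6) = -5 + (((10 + T) - 5*T) + 6) = -5 + ((10 - 4*T) + 6) = -5 + (16 - 4*T) = 11 - 4*T)
j = -210 (j = -185 - 25 = -210)
j*s(-1, -3*(-3 - 2)) - 207 = -210*(11 - 4*(-1)) - 207 = -210*(11 + 4) - 207 = -210*15 - 207 = -3150 - 207 = -3357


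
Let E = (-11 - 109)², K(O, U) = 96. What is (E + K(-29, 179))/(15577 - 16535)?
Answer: -7248/479 ≈ -15.132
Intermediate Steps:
E = 14400 (E = (-120)² = 14400)
(E + K(-29, 179))/(15577 - 16535) = (14400 + 96)/(15577 - 16535) = 14496/(-958) = 14496*(-1/958) = -7248/479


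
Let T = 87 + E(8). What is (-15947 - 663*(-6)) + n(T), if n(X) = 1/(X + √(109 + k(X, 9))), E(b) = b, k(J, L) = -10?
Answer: -106835199/8926 - 3*√11/8926 ≈ -11969.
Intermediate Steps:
T = 95 (T = 87 + 8 = 95)
n(X) = 1/(X + 3*√11) (n(X) = 1/(X + √(109 - 10)) = 1/(X + √99) = 1/(X + 3*√11))
(-15947 - 663*(-6)) + n(T) = (-15947 - 663*(-6)) + 1/(95 + 3*√11) = (-15947 - 1*(-3978)) + 1/(95 + 3*√11) = (-15947 + 3978) + 1/(95 + 3*√11) = -11969 + 1/(95 + 3*√11)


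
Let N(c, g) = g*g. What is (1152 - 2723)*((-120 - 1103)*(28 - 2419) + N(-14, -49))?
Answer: -4597679174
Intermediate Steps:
N(c, g) = g**2
(1152 - 2723)*((-120 - 1103)*(28 - 2419) + N(-14, -49)) = (1152 - 2723)*((-120 - 1103)*(28 - 2419) + (-49)**2) = -1571*(-1223*(-2391) + 2401) = -1571*(2924193 + 2401) = -1571*2926594 = -4597679174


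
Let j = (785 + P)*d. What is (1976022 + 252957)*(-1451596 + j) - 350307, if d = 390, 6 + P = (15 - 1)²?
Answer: -2388008086041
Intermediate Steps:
P = 190 (P = -6 + (15 - 1)² = -6 + 14² = -6 + 196 = 190)
j = 380250 (j = (785 + 190)*390 = 975*390 = 380250)
(1976022 + 252957)*(-1451596 + j) - 350307 = (1976022 + 252957)*(-1451596 + 380250) - 350307 = 2228979*(-1071346) - 350307 = -2388007735734 - 350307 = -2388008086041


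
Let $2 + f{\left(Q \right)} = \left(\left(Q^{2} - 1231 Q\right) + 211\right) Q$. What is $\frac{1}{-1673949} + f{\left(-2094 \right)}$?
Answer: $- \frac{24406212470165665}{1673949} \approx -1.458 \cdot 10^{10}$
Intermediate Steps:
$f{\left(Q \right)} = -2 + Q \left(211 + Q^{2} - 1231 Q\right)$ ($f{\left(Q \right)} = -2 + \left(\left(Q^{2} - 1231 Q\right) + 211\right) Q = -2 + \left(211 + Q^{2} - 1231 Q\right) Q = -2 + Q \left(211 + Q^{2} - 1231 Q\right)$)
$\frac{1}{-1673949} + f{\left(-2094 \right)} = \frac{1}{-1673949} + \left(-2 + \left(-2094\right)^{3} - 1231 \left(-2094\right)^{2} + 211 \left(-2094\right)\right) = - \frac{1}{1673949} - 14580021536 = - \frac{24406212470165665}{1673949}$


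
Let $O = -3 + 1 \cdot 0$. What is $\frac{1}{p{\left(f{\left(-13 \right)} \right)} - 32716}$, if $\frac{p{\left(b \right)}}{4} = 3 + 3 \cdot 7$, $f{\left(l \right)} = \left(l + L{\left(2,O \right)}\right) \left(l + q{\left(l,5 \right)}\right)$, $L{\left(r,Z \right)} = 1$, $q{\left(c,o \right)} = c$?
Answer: $- \frac{1}{32620} \approx -3.0656 \cdot 10^{-5}$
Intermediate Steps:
$O = -3$ ($O = -3 + 0 = -3$)
$f{\left(l \right)} = 2 l \left(1 + l\right)$ ($f{\left(l \right)} = \left(l + 1\right) \left(l + l\right) = \left(1 + l\right) 2 l = 2 l \left(1 + l\right)$)
$p{\left(b \right)} = 96$ ($p{\left(b \right)} = 4 \left(3 + 3 \cdot 7\right) = 4 \left(3 + 21\right) = 4 \cdot 24 = 96$)
$\frac{1}{p{\left(f{\left(-13 \right)} \right)} - 32716} = \frac{1}{96 - 32716} = \frac{1}{-32620} = - \frac{1}{32620}$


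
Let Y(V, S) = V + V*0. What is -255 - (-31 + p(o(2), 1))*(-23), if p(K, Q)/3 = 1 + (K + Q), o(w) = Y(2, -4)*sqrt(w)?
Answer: -830 + 138*sqrt(2) ≈ -634.84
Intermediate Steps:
Y(V, S) = V (Y(V, S) = V + 0 = V)
o(w) = 2*sqrt(w)
p(K, Q) = 3 + 3*K + 3*Q (p(K, Q) = 3*(1 + (K + Q)) = 3*(1 + K + Q) = 3 + 3*K + 3*Q)
-255 - (-31 + p(o(2), 1))*(-23) = -255 - (-31 + (3 + 3*(2*sqrt(2)) + 3*1))*(-23) = -255 - (-31 + (3 + 6*sqrt(2) + 3))*(-23) = -255 - (-31 + (6 + 6*sqrt(2)))*(-23) = -255 - (-25 + 6*sqrt(2))*(-23) = -255 - (575 - 138*sqrt(2)) = -255 + (-575 + 138*sqrt(2)) = -830 + 138*sqrt(2)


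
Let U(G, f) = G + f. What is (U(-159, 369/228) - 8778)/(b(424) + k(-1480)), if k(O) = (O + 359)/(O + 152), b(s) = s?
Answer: -225457548/10719667 ≈ -21.032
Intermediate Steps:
k(O) = (359 + O)/(152 + O)
(U(-159, 369/228) - 8778)/(b(424) + k(-1480)) = ((-159 + 369/228) - 8778)/(424 + (359 - 1480)/(152 - 1480)) = ((-159 + 369*(1/228)) - 8778)/(424 - 1121/(-1328)) = ((-159 + 123/76) - 8778)/(424 - 1/1328*(-1121)) = (-11961/76 - 8778)/(424 + 1121/1328) = -679089/(76*564193/1328) = -679089/76*1328/564193 = -225457548/10719667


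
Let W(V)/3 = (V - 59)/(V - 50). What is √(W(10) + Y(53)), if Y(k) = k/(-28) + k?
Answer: √1073730/140 ≈ 7.4015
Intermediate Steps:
W(V) = 3*(-59 + V)/(-50 + V) (W(V) = 3*((V - 59)/(V - 50)) = 3*((-59 + V)/(-50 + V)) = 3*(-59 + V)/(-50 + V))
Y(k) = 27*k/28 (Y(k) = k*(-1/28) + k = -k/28 + k = 27*k/28)
√(W(10) + Y(53)) = √(3*(-59 + 10)/(-50 + 10) + (27/28)*53) = √(3*(-49)/(-40) + 1431/28) = √(3*(-1/40)*(-49) + 1431/28) = √(147/40 + 1431/28) = √(15339/280) = √1073730/140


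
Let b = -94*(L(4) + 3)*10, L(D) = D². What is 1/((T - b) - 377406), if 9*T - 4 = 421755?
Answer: -9/2814155 ≈ -3.1981e-6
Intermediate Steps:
T = 421759/9 (T = 4/9 + (⅑)*421755 = 4/9 + 140585/3 = 421759/9 ≈ 46862.)
b = -17860 (b = -94*(4² + 3)*10 = -94*(16 + 3)*10 = -1786*10 = -94*190 = -17860)
1/((T - b) - 377406) = 1/((421759/9 - 1*(-17860)) - 377406) = 1/((421759/9 + 17860) - 377406) = 1/(582499/9 - 377406) = 1/(-2814155/9) = -9/2814155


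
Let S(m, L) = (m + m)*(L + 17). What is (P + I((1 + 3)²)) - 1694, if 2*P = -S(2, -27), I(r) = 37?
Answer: -1637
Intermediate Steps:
S(m, L) = 2*m*(17 + L) (S(m, L) = (2*m)*(17 + L) = 2*m*(17 + L))
P = 20 (P = (-2*2*(17 - 27))/2 = (-2*2*(-10))/2 = (-1*(-40))/2 = (½)*40 = 20)
(P + I((1 + 3)²)) - 1694 = (20 + 37) - 1694 = 57 - 1694 = -1637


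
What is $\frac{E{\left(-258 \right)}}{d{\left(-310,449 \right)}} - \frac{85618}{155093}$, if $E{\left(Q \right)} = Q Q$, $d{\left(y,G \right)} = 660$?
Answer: $\frac{855591881}{8530115} \approx 100.3$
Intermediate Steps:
$E{\left(Q \right)} = Q^{2}$
$\frac{E{\left(-258 \right)}}{d{\left(-310,449 \right)}} - \frac{85618}{155093} = \frac{\left(-258\right)^{2}}{660} - \frac{85618}{155093} = 66564 \cdot \frac{1}{660} - \frac{85618}{155093} = \frac{5547}{55} - \frac{85618}{155093} = \frac{855591881}{8530115}$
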